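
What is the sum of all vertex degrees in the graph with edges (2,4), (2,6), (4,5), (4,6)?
8 (handshake: sum of degrees = 2|E| = 2 x 4 = 8)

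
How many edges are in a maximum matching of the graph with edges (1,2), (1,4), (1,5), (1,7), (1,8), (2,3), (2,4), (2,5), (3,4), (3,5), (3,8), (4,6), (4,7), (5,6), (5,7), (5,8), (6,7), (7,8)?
4 (matching: (1,7), (2,3), (4,6), (5,8); upper bound floor(n/2) = floor(8/2) = 4)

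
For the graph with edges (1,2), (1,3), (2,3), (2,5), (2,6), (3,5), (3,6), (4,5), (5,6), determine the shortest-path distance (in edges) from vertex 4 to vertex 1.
3 (path: 4 -> 5 -> 3 -> 1, 3 edges)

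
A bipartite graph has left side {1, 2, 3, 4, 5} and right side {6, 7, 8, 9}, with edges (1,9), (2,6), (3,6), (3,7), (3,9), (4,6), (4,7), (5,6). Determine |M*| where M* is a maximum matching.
3 (matching: (1,9), (2,6), (3,7); upper bound min(|L|,|R|) = min(5,4) = 4)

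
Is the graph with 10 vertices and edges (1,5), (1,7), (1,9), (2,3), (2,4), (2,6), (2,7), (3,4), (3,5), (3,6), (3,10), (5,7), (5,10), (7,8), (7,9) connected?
Yes (BFS from 1 visits [1, 5, 7, 9, 3, 10, 2, 8, 4, 6] — all 10 vertices reached)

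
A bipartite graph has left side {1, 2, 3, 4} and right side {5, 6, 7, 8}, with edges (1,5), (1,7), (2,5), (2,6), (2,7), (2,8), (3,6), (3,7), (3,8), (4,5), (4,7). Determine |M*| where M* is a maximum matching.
4 (matching: (1,7), (2,8), (3,6), (4,5); upper bound min(|L|,|R|) = min(4,4) = 4)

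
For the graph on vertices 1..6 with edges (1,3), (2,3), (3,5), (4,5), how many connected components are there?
2 (components: {1, 2, 3, 4, 5}, {6})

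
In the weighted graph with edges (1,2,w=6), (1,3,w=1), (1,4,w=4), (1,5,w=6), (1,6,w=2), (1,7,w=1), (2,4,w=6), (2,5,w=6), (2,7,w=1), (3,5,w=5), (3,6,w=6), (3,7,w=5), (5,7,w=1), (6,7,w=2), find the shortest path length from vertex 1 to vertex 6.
2 (path: 1 -> 6; weights 2 = 2)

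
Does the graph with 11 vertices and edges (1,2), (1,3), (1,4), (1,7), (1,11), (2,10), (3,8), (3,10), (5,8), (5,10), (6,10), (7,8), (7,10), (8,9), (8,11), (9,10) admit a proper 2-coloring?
Yes. Partition: {1, 8, 10}, {2, 3, 4, 5, 6, 7, 9, 11}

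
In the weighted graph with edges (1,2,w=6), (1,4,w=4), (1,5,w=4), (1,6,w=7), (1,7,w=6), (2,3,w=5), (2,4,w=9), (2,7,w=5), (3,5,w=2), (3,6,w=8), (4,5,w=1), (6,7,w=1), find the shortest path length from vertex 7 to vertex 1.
6 (path: 7 -> 1; weights 6 = 6)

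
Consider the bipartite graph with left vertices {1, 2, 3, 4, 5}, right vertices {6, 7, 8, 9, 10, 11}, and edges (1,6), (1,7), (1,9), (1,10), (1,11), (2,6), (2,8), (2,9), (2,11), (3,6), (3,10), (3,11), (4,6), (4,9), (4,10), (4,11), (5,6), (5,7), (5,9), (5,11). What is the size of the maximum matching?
5 (matching: (1,11), (2,8), (3,10), (4,9), (5,7); upper bound min(|L|,|R|) = min(5,6) = 5)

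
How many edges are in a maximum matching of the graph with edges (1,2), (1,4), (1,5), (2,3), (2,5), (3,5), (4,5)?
2 (matching: (1,2), (4,5); upper bound floor(n/2) = floor(5/2) = 2)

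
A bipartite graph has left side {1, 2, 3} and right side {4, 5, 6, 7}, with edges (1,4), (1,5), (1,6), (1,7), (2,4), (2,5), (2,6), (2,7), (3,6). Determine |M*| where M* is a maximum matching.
3 (matching: (1,7), (2,5), (3,6); upper bound min(|L|,|R|) = min(3,4) = 3)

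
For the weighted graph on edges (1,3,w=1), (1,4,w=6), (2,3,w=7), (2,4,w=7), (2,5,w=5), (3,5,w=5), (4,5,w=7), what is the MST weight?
17 (MST edges: (1,3,w=1), (1,4,w=6), (2,5,w=5), (3,5,w=5); sum of weights 1 + 6 + 5 + 5 = 17)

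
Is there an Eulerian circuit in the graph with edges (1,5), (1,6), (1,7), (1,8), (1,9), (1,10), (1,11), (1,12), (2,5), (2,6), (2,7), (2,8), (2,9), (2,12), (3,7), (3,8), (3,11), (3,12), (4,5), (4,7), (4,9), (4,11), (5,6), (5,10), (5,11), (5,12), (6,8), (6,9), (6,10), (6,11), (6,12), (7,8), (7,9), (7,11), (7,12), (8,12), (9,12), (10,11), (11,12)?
No (2 vertices have odd degree: {5, 12}; Eulerian circuit requires 0)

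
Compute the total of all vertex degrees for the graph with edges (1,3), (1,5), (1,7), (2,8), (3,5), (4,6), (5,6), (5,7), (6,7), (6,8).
20 (handshake: sum of degrees = 2|E| = 2 x 10 = 20)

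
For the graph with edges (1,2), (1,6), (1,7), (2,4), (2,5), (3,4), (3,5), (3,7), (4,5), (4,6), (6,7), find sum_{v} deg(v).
22 (handshake: sum of degrees = 2|E| = 2 x 11 = 22)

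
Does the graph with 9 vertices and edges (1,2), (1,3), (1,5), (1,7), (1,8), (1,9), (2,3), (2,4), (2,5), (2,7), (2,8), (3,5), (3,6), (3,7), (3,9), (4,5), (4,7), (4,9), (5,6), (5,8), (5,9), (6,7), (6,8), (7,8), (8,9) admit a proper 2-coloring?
No (odd cycle of length 3: 7 -> 1 -> 8 -> 7)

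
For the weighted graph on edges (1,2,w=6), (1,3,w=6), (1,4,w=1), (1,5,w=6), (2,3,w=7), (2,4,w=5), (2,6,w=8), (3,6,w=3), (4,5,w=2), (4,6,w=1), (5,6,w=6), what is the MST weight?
12 (MST edges: (1,4,w=1), (2,4,w=5), (3,6,w=3), (4,5,w=2), (4,6,w=1); sum of weights 1 + 5 + 3 + 2 + 1 = 12)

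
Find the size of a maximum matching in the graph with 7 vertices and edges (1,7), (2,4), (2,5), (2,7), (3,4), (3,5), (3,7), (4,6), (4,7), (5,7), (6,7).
3 (matching: (2,4), (3,5), (6,7); upper bound floor(n/2) = floor(7/2) = 3)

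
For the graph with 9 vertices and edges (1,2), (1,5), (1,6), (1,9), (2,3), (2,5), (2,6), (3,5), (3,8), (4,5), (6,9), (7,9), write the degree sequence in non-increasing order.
[4, 4, 4, 3, 3, 3, 1, 1, 1] (degrees: deg(1)=4, deg(2)=4, deg(3)=3, deg(4)=1, deg(5)=4, deg(6)=3, deg(7)=1, deg(8)=1, deg(9)=3)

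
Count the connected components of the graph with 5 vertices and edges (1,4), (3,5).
3 (components: {1, 4}, {2}, {3, 5})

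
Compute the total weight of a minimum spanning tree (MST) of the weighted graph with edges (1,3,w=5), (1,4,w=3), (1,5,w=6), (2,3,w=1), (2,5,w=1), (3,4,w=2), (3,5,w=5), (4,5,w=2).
7 (MST edges: (1,4,w=3), (2,3,w=1), (2,5,w=1), (3,4,w=2); sum of weights 3 + 1 + 1 + 2 = 7)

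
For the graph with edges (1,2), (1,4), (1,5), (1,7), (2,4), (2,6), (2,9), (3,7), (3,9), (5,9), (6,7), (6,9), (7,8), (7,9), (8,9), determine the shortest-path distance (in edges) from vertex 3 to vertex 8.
2 (path: 3 -> 9 -> 8, 2 edges)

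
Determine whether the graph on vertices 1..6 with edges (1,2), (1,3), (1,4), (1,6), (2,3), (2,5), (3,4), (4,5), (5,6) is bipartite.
No (odd cycle of length 3: 4 -> 1 -> 3 -> 4)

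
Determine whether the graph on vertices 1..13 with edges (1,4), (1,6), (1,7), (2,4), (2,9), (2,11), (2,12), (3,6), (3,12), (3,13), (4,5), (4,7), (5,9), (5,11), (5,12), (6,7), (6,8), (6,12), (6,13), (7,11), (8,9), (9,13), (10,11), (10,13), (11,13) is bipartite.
No (odd cycle of length 3: 6 -> 1 -> 7 -> 6)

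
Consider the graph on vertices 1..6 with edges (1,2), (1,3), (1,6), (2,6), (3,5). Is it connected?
No, it has 2 components: {1, 2, 3, 5, 6}, {4}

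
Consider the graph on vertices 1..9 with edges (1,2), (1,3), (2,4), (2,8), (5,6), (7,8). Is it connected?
No, it has 3 components: {1, 2, 3, 4, 7, 8}, {5, 6}, {9}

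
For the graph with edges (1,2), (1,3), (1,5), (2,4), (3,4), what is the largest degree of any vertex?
3 (attained at vertex 1)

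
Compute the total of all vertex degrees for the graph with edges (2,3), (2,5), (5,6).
6 (handshake: sum of degrees = 2|E| = 2 x 3 = 6)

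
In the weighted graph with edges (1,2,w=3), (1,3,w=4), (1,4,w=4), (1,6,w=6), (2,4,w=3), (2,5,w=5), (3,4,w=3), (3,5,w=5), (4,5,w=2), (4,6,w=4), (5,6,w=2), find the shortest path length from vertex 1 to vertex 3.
4 (path: 1 -> 3; weights 4 = 4)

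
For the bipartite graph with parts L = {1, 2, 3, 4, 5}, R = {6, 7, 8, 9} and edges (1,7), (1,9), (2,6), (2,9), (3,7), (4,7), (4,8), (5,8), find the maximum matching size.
4 (matching: (1,9), (2,6), (3,7), (4,8); upper bound min(|L|,|R|) = min(5,4) = 4)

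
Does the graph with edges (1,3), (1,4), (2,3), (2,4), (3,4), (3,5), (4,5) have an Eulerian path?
Yes — and in fact it has an Eulerian circuit (the graph is connected and all 5 vertices have even degree)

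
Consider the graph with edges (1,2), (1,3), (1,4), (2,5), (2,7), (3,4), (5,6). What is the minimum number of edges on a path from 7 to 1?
2 (path: 7 -> 2 -> 1, 2 edges)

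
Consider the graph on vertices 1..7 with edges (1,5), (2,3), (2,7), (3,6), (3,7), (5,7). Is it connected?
No, it has 2 components: {1, 2, 3, 5, 6, 7}, {4}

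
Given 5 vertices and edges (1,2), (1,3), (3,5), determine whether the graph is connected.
No, it has 2 components: {1, 2, 3, 5}, {4}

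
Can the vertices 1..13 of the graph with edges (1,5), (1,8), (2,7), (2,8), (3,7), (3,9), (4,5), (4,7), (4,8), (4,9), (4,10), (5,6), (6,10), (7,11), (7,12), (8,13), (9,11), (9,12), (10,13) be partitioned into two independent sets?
Yes. Partition: {1, 2, 3, 4, 6, 11, 12, 13}, {5, 7, 8, 9, 10}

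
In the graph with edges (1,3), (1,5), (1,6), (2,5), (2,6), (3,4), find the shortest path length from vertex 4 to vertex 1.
2 (path: 4 -> 3 -> 1, 2 edges)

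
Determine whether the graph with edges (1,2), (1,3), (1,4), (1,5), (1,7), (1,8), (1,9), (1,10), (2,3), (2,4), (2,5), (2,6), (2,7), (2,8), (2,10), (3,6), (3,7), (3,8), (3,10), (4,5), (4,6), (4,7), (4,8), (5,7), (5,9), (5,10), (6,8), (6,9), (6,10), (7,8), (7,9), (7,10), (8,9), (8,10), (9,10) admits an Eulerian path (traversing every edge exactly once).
Yes — and in fact it has an Eulerian circuit (the graph is connected and all 10 vertices have even degree)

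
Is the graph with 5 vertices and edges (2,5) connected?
No, it has 4 components: {1}, {2, 5}, {3}, {4}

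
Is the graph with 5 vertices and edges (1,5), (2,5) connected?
No, it has 3 components: {1, 2, 5}, {3}, {4}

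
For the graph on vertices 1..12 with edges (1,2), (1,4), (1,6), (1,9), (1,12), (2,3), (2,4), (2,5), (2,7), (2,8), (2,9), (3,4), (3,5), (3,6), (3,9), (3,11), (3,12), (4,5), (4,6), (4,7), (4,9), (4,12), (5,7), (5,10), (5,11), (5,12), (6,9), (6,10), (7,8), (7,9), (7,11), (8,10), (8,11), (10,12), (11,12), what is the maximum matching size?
6 (matching: (1,4), (2,8), (3,11), (5,12), (6,10), (7,9); upper bound floor(n/2) = floor(12/2) = 6)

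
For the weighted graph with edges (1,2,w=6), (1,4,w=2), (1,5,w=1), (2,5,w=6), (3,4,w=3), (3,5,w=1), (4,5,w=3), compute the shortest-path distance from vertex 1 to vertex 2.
6 (path: 1 -> 2; weights 6 = 6)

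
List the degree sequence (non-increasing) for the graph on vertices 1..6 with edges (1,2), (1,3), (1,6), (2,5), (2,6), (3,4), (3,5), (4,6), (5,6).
[4, 3, 3, 3, 3, 2] (degrees: deg(1)=3, deg(2)=3, deg(3)=3, deg(4)=2, deg(5)=3, deg(6)=4)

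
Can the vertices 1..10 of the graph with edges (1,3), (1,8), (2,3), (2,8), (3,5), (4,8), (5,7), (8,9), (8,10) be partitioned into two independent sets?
Yes. Partition: {1, 2, 4, 5, 6, 9, 10}, {3, 7, 8}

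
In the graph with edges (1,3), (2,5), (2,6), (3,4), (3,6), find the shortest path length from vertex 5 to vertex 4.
4 (path: 5 -> 2 -> 6 -> 3 -> 4, 4 edges)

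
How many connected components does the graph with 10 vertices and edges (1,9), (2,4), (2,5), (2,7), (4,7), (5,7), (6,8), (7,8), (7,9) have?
3 (components: {1, 2, 4, 5, 6, 7, 8, 9}, {3}, {10})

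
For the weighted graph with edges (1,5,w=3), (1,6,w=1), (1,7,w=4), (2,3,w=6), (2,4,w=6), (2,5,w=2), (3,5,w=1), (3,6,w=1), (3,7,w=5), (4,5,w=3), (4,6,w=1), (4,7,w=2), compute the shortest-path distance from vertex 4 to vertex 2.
5 (path: 4 -> 5 -> 2; weights 3 + 2 = 5)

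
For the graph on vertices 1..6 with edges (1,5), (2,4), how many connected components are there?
4 (components: {1, 5}, {2, 4}, {3}, {6})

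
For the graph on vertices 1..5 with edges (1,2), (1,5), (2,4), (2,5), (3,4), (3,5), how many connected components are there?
1 (components: {1, 2, 3, 4, 5})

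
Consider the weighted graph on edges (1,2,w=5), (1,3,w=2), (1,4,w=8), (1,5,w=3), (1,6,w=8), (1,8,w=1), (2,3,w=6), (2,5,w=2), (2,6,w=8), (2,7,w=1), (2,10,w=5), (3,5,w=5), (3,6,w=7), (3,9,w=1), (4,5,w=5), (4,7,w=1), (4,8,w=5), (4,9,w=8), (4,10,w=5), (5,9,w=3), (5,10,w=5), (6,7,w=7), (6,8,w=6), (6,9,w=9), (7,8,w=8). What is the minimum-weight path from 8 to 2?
6 (path: 8 -> 1 -> 2; weights 1 + 5 = 6)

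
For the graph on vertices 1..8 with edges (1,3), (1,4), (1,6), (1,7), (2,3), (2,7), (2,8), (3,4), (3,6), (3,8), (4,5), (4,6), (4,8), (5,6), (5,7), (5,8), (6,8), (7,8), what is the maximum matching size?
4 (matching: (1,7), (2,3), (4,5), (6,8); upper bound floor(n/2) = floor(8/2) = 4)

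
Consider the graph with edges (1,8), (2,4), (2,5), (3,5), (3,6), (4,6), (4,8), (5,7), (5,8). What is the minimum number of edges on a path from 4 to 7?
3 (path: 4 -> 2 -> 5 -> 7, 3 edges)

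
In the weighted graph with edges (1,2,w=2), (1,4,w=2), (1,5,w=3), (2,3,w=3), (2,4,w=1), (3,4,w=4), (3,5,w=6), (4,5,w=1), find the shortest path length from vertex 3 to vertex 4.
4 (path: 3 -> 4; weights 4 = 4)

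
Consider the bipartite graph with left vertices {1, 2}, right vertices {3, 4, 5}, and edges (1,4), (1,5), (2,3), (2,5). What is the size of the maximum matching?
2 (matching: (1,4), (2,5); upper bound min(|L|,|R|) = min(2,3) = 2)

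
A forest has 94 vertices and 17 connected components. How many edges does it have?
77 (Each of the 17 component trees on V_i vertices has V_i - 1 edges; summing gives V - C = 94 - 17 = 77)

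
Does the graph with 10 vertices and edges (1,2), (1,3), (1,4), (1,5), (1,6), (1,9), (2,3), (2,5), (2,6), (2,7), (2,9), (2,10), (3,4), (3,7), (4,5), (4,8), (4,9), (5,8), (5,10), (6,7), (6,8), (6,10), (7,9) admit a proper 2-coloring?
No (odd cycle of length 3: 3 -> 1 -> 2 -> 3)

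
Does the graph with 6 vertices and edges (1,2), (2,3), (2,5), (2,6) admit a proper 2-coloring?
Yes. Partition: {1, 3, 4, 5, 6}, {2}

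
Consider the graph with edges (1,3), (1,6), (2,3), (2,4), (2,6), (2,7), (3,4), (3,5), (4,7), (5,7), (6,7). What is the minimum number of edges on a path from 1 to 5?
2 (path: 1 -> 3 -> 5, 2 edges)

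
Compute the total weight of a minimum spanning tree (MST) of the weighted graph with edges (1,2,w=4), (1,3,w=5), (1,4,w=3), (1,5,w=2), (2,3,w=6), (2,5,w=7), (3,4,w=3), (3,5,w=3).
12 (MST edges: (1,2,w=4), (1,4,w=3), (1,5,w=2), (3,4,w=3); sum of weights 4 + 3 + 2 + 3 = 12)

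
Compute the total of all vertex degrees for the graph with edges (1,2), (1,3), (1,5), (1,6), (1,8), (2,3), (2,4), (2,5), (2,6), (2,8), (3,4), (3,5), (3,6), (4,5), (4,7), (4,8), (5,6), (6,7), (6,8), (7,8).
40 (handshake: sum of degrees = 2|E| = 2 x 20 = 40)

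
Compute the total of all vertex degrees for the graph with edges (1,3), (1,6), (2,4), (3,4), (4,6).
10 (handshake: sum of degrees = 2|E| = 2 x 5 = 10)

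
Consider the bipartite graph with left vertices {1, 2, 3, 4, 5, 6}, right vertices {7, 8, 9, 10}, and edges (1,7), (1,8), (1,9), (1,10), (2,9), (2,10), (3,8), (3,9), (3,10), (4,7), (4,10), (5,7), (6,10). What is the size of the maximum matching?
4 (matching: (1,10), (2,9), (3,8), (4,7); upper bound min(|L|,|R|) = min(6,4) = 4)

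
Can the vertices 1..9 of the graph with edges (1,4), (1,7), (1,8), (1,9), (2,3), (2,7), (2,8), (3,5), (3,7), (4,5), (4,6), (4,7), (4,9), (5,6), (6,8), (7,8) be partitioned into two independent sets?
No (odd cycle of length 3: 7 -> 1 -> 4 -> 7)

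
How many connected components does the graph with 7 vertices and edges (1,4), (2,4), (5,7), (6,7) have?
3 (components: {1, 2, 4}, {3}, {5, 6, 7})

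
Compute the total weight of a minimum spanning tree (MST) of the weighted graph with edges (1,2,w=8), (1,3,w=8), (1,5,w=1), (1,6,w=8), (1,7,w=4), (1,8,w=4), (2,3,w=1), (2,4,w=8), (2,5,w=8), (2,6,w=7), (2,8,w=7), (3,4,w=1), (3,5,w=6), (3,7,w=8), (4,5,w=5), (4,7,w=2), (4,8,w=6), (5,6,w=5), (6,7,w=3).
16 (MST edges: (1,5,w=1), (1,7,w=4), (1,8,w=4), (2,3,w=1), (3,4,w=1), (4,7,w=2), (6,7,w=3); sum of weights 1 + 4 + 4 + 1 + 1 + 2 + 3 = 16)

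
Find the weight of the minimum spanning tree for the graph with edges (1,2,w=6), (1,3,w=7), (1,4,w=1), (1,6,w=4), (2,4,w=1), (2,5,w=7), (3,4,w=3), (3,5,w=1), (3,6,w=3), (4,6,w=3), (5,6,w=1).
7 (MST edges: (1,4,w=1), (2,4,w=1), (3,4,w=3), (3,5,w=1), (5,6,w=1); sum of weights 1 + 1 + 3 + 1 + 1 = 7)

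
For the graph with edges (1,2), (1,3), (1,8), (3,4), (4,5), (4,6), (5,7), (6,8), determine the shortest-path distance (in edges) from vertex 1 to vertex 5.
3 (path: 1 -> 3 -> 4 -> 5, 3 edges)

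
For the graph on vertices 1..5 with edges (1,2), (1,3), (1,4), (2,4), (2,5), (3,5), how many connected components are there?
1 (components: {1, 2, 3, 4, 5})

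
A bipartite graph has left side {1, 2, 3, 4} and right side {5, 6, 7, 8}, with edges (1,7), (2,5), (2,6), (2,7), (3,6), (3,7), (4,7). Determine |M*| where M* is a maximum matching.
3 (matching: (1,7), (2,5), (3,6); upper bound min(|L|,|R|) = min(4,4) = 4)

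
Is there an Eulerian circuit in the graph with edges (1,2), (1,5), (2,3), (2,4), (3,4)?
No (2 vertices have odd degree: {2, 5}; Eulerian circuit requires 0)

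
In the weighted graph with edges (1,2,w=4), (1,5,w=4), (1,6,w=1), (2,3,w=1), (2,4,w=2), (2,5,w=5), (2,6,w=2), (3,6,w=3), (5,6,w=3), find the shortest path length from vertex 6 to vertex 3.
3 (path: 6 -> 3; weights 3 = 3)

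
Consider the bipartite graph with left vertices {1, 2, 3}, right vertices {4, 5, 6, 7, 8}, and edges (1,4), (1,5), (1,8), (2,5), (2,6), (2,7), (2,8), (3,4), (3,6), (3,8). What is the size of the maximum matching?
3 (matching: (1,8), (2,7), (3,6); upper bound min(|L|,|R|) = min(3,5) = 3)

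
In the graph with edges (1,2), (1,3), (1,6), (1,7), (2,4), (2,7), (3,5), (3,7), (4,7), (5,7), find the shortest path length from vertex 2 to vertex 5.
2 (path: 2 -> 7 -> 5, 2 edges)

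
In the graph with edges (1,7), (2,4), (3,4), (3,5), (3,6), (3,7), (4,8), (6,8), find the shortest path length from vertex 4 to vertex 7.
2 (path: 4 -> 3 -> 7, 2 edges)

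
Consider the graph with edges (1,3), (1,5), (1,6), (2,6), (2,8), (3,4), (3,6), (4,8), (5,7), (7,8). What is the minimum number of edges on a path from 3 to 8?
2 (path: 3 -> 4 -> 8, 2 edges)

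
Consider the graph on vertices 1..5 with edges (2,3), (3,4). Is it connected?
No, it has 3 components: {1}, {2, 3, 4}, {5}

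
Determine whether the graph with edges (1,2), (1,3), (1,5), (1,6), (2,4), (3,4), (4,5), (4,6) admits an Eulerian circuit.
Yes (the graph is connected and all 6 vertices have even degree)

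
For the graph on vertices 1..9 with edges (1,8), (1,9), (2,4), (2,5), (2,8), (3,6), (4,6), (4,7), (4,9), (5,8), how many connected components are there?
1 (components: {1, 2, 3, 4, 5, 6, 7, 8, 9})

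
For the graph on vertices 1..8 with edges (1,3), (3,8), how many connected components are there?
6 (components: {1, 3, 8}, {2}, {4}, {5}, {6}, {7})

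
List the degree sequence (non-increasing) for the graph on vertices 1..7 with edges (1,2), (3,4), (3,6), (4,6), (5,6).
[3, 2, 2, 1, 1, 1, 0] (degrees: deg(1)=1, deg(2)=1, deg(3)=2, deg(4)=2, deg(5)=1, deg(6)=3, deg(7)=0)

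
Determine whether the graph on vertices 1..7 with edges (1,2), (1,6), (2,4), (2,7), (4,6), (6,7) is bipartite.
Yes. Partition: {1, 3, 4, 5, 7}, {2, 6}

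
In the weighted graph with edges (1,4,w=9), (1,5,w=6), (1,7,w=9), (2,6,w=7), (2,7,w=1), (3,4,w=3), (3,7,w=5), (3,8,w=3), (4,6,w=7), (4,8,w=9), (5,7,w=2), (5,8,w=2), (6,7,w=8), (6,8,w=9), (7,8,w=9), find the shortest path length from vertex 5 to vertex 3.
5 (path: 5 -> 8 -> 3; weights 2 + 3 = 5)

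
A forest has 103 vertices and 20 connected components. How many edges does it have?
83 (Each of the 20 component trees on V_i vertices has V_i - 1 edges; summing gives V - C = 103 - 20 = 83)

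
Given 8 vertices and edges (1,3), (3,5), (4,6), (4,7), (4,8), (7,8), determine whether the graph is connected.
No, it has 3 components: {1, 3, 5}, {2}, {4, 6, 7, 8}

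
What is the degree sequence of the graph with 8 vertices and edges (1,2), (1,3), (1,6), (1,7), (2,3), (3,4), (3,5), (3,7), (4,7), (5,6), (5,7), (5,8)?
[5, 4, 4, 4, 2, 2, 2, 1] (degrees: deg(1)=4, deg(2)=2, deg(3)=5, deg(4)=2, deg(5)=4, deg(6)=2, deg(7)=4, deg(8)=1)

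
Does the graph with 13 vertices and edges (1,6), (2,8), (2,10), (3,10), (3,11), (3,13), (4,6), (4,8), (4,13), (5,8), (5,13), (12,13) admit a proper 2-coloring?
Yes. Partition: {1, 2, 3, 4, 5, 7, 9, 12}, {6, 8, 10, 11, 13}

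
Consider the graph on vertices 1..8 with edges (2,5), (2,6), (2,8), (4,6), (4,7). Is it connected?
No, it has 3 components: {1}, {2, 4, 5, 6, 7, 8}, {3}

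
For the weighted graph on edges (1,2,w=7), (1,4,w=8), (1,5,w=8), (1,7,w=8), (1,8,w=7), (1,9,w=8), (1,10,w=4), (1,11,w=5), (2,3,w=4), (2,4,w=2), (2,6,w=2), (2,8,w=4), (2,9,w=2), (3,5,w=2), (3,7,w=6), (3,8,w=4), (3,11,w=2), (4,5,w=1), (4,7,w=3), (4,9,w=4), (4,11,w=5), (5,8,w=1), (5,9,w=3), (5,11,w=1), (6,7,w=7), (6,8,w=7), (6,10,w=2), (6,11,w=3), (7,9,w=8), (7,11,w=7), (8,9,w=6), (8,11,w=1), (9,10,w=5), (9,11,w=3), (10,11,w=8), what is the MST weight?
20 (MST edges: (1,10,w=4), (2,4,w=2), (2,6,w=2), (2,9,w=2), (3,5,w=2), (4,5,w=1), (4,7,w=3), (5,8,w=1), (5,11,w=1), (6,10,w=2); sum of weights 4 + 2 + 2 + 2 + 2 + 1 + 3 + 1 + 1 + 2 = 20)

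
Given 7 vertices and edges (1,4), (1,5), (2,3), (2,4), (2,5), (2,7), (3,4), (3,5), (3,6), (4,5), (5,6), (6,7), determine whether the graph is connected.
Yes (BFS from 1 visits [1, 4, 5, 2, 3, 6, 7] — all 7 vertices reached)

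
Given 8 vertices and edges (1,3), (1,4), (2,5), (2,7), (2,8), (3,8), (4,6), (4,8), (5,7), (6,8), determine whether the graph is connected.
Yes (BFS from 1 visits [1, 3, 4, 8, 6, 2, 5, 7] — all 8 vertices reached)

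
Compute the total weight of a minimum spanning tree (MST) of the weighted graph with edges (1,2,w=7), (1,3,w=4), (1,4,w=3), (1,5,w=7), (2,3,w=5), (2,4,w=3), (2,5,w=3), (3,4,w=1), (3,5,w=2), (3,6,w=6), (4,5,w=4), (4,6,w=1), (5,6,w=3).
10 (MST edges: (1,4,w=3), (2,4,w=3), (3,4,w=1), (3,5,w=2), (4,6,w=1); sum of weights 3 + 3 + 1 + 2 + 1 = 10)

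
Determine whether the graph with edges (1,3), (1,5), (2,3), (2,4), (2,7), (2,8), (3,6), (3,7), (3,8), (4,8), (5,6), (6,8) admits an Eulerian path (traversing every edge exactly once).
Yes (the graph is connected and exactly 2 vertices have odd degree: {3, 6}; any Eulerian path must start and end at those)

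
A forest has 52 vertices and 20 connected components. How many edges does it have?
32 (Each of the 20 component trees on V_i vertices has V_i - 1 edges; summing gives V - C = 52 - 20 = 32)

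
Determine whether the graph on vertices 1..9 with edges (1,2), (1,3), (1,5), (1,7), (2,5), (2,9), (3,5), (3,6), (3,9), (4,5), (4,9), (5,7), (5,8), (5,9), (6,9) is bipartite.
No (odd cycle of length 3: 2 -> 1 -> 5 -> 2)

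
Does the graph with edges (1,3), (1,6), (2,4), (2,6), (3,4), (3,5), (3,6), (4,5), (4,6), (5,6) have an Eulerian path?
Yes (the graph is connected and exactly 2 vertices have odd degree: {5, 6}; any Eulerian path must start and end at those)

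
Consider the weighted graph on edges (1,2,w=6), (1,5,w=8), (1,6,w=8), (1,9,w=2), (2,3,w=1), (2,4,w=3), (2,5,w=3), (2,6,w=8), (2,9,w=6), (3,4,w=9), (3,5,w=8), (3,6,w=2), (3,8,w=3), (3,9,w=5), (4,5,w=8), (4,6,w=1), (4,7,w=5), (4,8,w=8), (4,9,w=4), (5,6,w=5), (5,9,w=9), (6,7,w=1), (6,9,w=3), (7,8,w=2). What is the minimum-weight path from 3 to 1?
7 (path: 3 -> 2 -> 1; weights 1 + 6 = 7)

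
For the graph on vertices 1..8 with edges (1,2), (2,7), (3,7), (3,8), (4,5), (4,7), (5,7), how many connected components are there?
2 (components: {1, 2, 3, 4, 5, 7, 8}, {6})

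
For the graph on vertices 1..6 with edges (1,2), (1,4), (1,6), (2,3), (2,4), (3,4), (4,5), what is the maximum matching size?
3 (matching: (1,6), (2,3), (4,5); upper bound floor(n/2) = floor(6/2) = 3)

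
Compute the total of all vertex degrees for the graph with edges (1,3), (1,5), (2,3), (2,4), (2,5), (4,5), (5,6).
14 (handshake: sum of degrees = 2|E| = 2 x 7 = 14)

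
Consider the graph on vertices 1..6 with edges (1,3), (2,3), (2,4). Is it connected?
No, it has 3 components: {1, 2, 3, 4}, {5}, {6}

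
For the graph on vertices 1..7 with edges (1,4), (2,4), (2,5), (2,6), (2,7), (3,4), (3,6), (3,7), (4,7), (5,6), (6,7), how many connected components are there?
1 (components: {1, 2, 3, 4, 5, 6, 7})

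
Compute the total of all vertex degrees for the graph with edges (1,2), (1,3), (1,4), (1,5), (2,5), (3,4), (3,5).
14 (handshake: sum of degrees = 2|E| = 2 x 7 = 14)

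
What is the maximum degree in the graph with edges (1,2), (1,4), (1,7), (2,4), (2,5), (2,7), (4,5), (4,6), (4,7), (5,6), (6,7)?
5 (attained at vertex 4)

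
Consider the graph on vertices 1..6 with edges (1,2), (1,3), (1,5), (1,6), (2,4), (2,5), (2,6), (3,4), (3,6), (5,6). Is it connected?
Yes (BFS from 1 visits [1, 2, 3, 5, 6, 4] — all 6 vertices reached)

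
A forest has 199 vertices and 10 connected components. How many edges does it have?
189 (Each of the 10 component trees on V_i vertices has V_i - 1 edges; summing gives V - C = 199 - 10 = 189)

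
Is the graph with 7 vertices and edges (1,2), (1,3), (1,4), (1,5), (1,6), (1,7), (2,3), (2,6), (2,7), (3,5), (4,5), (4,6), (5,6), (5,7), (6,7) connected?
Yes (BFS from 1 visits [1, 2, 3, 4, 5, 6, 7] — all 7 vertices reached)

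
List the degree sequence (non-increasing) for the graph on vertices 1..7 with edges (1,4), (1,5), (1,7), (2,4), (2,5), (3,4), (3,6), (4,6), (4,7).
[5, 3, 2, 2, 2, 2, 2] (degrees: deg(1)=3, deg(2)=2, deg(3)=2, deg(4)=5, deg(5)=2, deg(6)=2, deg(7)=2)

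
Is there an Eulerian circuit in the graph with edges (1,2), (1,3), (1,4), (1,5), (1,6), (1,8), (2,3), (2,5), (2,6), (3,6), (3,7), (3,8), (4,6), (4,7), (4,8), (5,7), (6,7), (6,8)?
No (2 vertices have odd degree: {3, 5}; Eulerian circuit requires 0)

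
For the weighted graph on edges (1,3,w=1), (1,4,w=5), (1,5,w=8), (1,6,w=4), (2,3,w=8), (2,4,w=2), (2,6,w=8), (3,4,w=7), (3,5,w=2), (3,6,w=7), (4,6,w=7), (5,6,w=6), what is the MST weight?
14 (MST edges: (1,3,w=1), (1,4,w=5), (1,6,w=4), (2,4,w=2), (3,5,w=2); sum of weights 1 + 5 + 4 + 2 + 2 = 14)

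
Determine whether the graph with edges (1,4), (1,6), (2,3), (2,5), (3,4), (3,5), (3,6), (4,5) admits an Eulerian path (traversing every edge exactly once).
Yes (the graph is connected and exactly 2 vertices have odd degree: {4, 5}; any Eulerian path must start and end at those)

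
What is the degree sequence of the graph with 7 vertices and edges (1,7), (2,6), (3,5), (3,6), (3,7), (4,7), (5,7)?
[4, 3, 2, 2, 1, 1, 1] (degrees: deg(1)=1, deg(2)=1, deg(3)=3, deg(4)=1, deg(5)=2, deg(6)=2, deg(7)=4)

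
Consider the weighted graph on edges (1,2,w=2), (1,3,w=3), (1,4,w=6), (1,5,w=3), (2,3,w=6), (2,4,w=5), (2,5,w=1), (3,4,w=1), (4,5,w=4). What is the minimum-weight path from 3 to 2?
5 (path: 3 -> 1 -> 2; weights 3 + 2 = 5)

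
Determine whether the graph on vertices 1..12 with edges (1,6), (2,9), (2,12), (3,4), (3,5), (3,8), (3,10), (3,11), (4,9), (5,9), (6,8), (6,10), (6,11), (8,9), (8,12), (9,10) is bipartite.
Yes. Partition: {1, 2, 4, 5, 7, 8, 10, 11}, {3, 6, 9, 12}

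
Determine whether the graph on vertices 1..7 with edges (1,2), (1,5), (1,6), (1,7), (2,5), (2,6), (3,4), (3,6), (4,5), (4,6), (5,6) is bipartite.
No (odd cycle of length 3: 6 -> 1 -> 2 -> 6)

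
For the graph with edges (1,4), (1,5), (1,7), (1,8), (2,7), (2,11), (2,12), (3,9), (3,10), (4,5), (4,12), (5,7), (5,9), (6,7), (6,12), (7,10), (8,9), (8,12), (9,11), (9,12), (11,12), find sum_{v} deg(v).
42 (handshake: sum of degrees = 2|E| = 2 x 21 = 42)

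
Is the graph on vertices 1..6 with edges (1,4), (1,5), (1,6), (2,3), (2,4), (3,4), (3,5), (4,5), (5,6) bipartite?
No (odd cycle of length 3: 4 -> 1 -> 5 -> 4)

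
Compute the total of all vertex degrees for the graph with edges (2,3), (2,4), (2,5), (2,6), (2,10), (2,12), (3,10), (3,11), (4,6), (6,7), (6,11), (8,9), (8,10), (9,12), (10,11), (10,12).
32 (handshake: sum of degrees = 2|E| = 2 x 16 = 32)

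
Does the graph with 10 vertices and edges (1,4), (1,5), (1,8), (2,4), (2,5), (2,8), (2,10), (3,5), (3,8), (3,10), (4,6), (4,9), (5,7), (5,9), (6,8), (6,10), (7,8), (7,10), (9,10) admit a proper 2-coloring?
Yes. Partition: {1, 2, 3, 6, 7, 9}, {4, 5, 8, 10}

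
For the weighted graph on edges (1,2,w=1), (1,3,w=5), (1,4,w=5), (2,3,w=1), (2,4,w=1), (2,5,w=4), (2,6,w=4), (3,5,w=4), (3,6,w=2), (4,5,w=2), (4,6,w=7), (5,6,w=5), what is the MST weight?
7 (MST edges: (1,2,w=1), (2,3,w=1), (2,4,w=1), (3,6,w=2), (4,5,w=2); sum of weights 1 + 1 + 1 + 2 + 2 = 7)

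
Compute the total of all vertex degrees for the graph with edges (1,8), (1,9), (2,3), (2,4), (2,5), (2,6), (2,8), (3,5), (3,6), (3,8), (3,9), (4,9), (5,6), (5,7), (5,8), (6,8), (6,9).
34 (handshake: sum of degrees = 2|E| = 2 x 17 = 34)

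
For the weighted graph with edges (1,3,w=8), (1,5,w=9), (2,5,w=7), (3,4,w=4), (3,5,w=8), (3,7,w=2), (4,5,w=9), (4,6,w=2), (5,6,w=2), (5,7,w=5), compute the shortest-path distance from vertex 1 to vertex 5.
9 (path: 1 -> 5; weights 9 = 9)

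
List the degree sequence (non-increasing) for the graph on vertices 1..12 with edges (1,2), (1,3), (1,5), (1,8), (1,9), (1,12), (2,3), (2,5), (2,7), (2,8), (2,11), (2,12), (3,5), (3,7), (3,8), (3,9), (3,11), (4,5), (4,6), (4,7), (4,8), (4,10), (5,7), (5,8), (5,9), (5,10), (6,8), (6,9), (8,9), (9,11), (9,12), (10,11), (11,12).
[8, 7, 7, 7, 7, 6, 5, 5, 4, 4, 3, 3] (degrees: deg(1)=6, deg(2)=7, deg(3)=7, deg(4)=5, deg(5)=8, deg(6)=3, deg(7)=4, deg(8)=7, deg(9)=7, deg(10)=3, deg(11)=5, deg(12)=4)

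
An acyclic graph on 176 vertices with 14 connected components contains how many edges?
162 (Each of the 14 component trees on V_i vertices has V_i - 1 edges; summing gives V - C = 176 - 14 = 162)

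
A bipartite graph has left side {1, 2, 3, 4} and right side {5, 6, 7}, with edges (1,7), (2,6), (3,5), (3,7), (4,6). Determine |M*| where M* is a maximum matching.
3 (matching: (1,7), (2,6), (3,5); upper bound min(|L|,|R|) = min(4,3) = 3)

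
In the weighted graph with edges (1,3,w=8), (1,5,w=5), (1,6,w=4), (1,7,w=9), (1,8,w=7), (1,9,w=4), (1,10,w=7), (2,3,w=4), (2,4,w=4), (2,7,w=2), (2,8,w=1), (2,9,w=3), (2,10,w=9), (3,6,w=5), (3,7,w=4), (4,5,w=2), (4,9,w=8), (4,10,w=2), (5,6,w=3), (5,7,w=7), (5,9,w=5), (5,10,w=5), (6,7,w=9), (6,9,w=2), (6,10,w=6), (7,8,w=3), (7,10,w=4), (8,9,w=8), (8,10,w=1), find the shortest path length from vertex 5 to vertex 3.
8 (path: 5 -> 6 -> 3; weights 3 + 5 = 8)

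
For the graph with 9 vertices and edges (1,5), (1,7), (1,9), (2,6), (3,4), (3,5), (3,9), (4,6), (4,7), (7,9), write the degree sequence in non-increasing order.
[3, 3, 3, 3, 3, 2, 2, 1, 0] (degrees: deg(1)=3, deg(2)=1, deg(3)=3, deg(4)=3, deg(5)=2, deg(6)=2, deg(7)=3, deg(8)=0, deg(9)=3)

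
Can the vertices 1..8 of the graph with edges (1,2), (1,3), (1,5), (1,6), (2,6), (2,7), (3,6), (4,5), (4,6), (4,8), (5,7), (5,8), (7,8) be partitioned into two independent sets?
No (odd cycle of length 3: 6 -> 1 -> 2 -> 6)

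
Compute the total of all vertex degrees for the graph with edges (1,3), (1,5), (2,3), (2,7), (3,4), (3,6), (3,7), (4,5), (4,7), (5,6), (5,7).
22 (handshake: sum of degrees = 2|E| = 2 x 11 = 22)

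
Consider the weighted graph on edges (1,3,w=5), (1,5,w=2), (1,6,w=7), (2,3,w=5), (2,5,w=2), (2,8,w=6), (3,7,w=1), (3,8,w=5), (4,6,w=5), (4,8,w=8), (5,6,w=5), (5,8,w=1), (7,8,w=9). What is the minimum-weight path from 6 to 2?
7 (path: 6 -> 5 -> 2; weights 5 + 2 = 7)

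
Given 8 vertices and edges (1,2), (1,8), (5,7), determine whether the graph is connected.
No, it has 5 components: {1, 2, 8}, {3}, {4}, {5, 7}, {6}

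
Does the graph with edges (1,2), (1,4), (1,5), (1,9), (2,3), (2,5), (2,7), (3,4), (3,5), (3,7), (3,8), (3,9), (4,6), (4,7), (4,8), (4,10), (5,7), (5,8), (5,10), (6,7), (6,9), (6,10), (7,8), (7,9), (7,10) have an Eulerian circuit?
Yes (the graph is connected and all 10 vertices have even degree)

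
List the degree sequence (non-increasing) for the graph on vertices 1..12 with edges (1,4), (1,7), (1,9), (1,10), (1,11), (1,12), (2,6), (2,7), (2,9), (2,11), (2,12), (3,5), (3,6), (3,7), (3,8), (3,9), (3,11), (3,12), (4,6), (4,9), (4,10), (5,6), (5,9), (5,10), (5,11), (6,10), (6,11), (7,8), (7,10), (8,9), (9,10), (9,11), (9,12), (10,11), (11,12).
[9, 8, 7, 7, 6, 6, 5, 5, 5, 5, 4, 3] (degrees: deg(1)=6, deg(2)=5, deg(3)=7, deg(4)=4, deg(5)=5, deg(6)=6, deg(7)=5, deg(8)=3, deg(9)=9, deg(10)=7, deg(11)=8, deg(12)=5)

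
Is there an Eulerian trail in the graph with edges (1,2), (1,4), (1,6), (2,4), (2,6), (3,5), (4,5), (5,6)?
No (6 vertices have odd degree: {1, 2, 3, 4, 5, 6}; Eulerian path requires 0 or 2)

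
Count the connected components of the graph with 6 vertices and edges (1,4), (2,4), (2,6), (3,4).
2 (components: {1, 2, 3, 4, 6}, {5})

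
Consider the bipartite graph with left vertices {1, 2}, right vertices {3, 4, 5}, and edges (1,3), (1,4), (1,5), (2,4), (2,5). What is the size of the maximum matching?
2 (matching: (1,5), (2,4); upper bound min(|L|,|R|) = min(2,3) = 2)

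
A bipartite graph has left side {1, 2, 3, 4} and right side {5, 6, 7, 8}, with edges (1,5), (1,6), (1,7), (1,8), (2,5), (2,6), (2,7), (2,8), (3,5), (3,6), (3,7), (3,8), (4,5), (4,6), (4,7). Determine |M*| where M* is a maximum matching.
4 (matching: (1,8), (2,7), (3,6), (4,5); upper bound min(|L|,|R|) = min(4,4) = 4)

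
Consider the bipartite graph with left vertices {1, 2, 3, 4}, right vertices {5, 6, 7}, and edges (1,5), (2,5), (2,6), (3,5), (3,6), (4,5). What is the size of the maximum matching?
2 (matching: (1,5), (2,6); upper bound min(|L|,|R|) = min(4,3) = 3)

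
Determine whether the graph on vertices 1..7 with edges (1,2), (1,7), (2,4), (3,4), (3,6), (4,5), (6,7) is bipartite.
Yes. Partition: {1, 4, 6}, {2, 3, 5, 7}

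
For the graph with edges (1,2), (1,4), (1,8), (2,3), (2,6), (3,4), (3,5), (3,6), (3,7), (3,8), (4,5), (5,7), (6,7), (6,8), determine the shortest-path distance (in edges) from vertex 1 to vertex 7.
3 (path: 1 -> 2 -> 6 -> 7, 3 edges)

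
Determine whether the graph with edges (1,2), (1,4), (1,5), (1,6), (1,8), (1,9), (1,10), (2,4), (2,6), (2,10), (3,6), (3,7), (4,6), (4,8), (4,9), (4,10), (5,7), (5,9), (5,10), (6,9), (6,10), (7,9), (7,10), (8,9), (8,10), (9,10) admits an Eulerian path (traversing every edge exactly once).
Yes (the graph is connected and exactly 2 vertices have odd degree: {1, 9}; any Eulerian path must start and end at those)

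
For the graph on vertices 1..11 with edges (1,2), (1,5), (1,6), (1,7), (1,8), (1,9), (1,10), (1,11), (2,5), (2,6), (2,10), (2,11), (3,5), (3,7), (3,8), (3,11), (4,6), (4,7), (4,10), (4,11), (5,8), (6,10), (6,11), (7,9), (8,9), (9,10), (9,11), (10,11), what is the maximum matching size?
5 (matching: (1,10), (2,11), (3,8), (4,6), (7,9); upper bound floor(n/2) = floor(11/2) = 5)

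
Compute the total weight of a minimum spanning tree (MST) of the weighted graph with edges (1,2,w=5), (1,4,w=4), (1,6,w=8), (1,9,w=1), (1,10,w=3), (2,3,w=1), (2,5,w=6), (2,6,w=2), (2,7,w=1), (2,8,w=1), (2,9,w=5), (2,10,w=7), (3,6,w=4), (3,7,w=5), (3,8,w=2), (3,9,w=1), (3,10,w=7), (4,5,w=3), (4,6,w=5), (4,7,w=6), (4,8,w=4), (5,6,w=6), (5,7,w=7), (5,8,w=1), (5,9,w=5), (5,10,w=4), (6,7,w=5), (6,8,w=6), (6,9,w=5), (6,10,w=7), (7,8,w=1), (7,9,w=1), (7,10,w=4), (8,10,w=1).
12 (MST edges: (1,9,w=1), (2,3,w=1), (2,6,w=2), (2,7,w=1), (2,8,w=1), (3,9,w=1), (4,5,w=3), (5,8,w=1), (8,10,w=1); sum of weights 1 + 1 + 2 + 1 + 1 + 1 + 3 + 1 + 1 = 12)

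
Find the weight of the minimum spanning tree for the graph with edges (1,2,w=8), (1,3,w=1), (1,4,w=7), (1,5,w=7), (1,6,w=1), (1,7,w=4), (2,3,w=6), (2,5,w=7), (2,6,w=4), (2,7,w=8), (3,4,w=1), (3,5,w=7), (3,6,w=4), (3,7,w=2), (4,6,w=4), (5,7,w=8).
16 (MST edges: (1,3,w=1), (1,5,w=7), (1,6,w=1), (2,6,w=4), (3,4,w=1), (3,7,w=2); sum of weights 1 + 7 + 1 + 4 + 1 + 2 = 16)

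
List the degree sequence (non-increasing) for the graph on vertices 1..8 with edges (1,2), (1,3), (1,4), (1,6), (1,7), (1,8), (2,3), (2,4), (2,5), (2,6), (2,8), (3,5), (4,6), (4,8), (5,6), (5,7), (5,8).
[6, 6, 5, 4, 4, 4, 3, 2] (degrees: deg(1)=6, deg(2)=6, deg(3)=3, deg(4)=4, deg(5)=5, deg(6)=4, deg(7)=2, deg(8)=4)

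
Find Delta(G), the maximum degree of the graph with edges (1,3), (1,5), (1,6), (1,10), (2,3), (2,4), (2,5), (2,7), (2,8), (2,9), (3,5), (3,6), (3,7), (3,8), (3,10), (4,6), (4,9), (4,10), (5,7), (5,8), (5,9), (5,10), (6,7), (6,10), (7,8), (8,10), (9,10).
7 (attained at vertices 3, 5, 10)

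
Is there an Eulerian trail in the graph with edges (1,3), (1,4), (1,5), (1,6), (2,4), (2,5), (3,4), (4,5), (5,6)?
Yes — and in fact it has an Eulerian circuit (the graph is connected and all 6 vertices have even degree)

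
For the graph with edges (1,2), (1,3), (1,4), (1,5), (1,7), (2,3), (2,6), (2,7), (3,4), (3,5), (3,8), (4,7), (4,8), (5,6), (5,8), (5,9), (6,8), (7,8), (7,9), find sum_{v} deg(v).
38 (handshake: sum of degrees = 2|E| = 2 x 19 = 38)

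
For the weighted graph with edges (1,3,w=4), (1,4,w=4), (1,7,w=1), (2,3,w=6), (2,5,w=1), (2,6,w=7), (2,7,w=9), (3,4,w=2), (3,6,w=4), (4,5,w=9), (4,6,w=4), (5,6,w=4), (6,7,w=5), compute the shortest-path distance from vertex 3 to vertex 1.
4 (path: 3 -> 1; weights 4 = 4)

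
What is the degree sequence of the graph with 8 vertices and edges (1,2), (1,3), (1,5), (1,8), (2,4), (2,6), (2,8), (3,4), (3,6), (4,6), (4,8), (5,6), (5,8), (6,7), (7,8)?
[5, 5, 4, 4, 4, 3, 3, 2] (degrees: deg(1)=4, deg(2)=4, deg(3)=3, deg(4)=4, deg(5)=3, deg(6)=5, deg(7)=2, deg(8)=5)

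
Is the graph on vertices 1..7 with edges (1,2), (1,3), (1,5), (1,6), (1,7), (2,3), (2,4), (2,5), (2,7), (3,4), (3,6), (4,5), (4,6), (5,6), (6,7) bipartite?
No (odd cycle of length 3: 5 -> 1 -> 6 -> 5)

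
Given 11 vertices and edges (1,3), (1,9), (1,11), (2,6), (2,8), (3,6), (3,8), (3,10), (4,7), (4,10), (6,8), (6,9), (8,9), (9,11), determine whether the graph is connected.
No, it has 2 components: {1, 2, 3, 4, 6, 7, 8, 9, 10, 11}, {5}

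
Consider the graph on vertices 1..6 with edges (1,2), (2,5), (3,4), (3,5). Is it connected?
No, it has 2 components: {1, 2, 3, 4, 5}, {6}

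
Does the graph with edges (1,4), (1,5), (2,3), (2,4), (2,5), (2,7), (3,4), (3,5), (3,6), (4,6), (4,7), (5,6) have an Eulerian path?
Yes (the graph is connected and exactly 2 vertices have odd degree: {4, 6}; any Eulerian path must start and end at those)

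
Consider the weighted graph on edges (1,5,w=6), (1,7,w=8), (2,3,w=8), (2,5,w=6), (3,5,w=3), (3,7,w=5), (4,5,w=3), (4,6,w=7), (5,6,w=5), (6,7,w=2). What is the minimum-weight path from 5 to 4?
3 (path: 5 -> 4; weights 3 = 3)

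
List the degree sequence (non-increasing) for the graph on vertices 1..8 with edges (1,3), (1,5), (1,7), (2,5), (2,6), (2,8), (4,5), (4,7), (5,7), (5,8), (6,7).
[5, 4, 3, 3, 2, 2, 2, 1] (degrees: deg(1)=3, deg(2)=3, deg(3)=1, deg(4)=2, deg(5)=5, deg(6)=2, deg(7)=4, deg(8)=2)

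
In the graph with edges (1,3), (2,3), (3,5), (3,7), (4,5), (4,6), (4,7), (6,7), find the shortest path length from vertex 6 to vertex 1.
3 (path: 6 -> 7 -> 3 -> 1, 3 edges)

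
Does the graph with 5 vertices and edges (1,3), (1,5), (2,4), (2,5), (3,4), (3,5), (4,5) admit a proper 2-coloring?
No (odd cycle of length 3: 3 -> 1 -> 5 -> 3)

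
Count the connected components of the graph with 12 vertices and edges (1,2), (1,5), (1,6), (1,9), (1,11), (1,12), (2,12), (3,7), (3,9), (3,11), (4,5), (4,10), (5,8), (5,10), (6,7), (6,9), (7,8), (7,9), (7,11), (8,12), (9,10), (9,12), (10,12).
1 (components: {1, 2, 3, 4, 5, 6, 7, 8, 9, 10, 11, 12})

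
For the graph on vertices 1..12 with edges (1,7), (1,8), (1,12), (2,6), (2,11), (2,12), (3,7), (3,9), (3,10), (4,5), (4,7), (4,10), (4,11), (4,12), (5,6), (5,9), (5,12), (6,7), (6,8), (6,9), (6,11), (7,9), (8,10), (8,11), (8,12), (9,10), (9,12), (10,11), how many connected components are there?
1 (components: {1, 2, 3, 4, 5, 6, 7, 8, 9, 10, 11, 12})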